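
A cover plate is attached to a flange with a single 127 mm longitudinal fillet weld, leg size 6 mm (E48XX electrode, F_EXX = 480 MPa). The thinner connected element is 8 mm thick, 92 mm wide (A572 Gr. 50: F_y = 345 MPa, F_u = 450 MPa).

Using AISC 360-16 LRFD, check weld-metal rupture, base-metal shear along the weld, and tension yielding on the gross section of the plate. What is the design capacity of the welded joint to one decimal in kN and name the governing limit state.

116.4 kN (weld metal governs)

Weld metal: throat = 0.707×6 = 4.242 mm, L = 127 mm. φR_n = 0.75 × 0.6 × 480 × 4.242 × 127 = 116.4 kN.
Base metal shear (8 mm plate): yield φR_n = 1.0×0.6×345×8×127 = 210.3 kN; rupture φR_n = 0.75×0.6×450×8×127 = 205.7 kN; take 205.7 kN (rupture).
Tension yield (gross): A_g = 92×8 = 736 mm². φR_n = 0.90 × 345 × 736 = 228.5 kN.
Governing: min(116.4, 205.7, 228.5) = 116.4 kN → weld metal.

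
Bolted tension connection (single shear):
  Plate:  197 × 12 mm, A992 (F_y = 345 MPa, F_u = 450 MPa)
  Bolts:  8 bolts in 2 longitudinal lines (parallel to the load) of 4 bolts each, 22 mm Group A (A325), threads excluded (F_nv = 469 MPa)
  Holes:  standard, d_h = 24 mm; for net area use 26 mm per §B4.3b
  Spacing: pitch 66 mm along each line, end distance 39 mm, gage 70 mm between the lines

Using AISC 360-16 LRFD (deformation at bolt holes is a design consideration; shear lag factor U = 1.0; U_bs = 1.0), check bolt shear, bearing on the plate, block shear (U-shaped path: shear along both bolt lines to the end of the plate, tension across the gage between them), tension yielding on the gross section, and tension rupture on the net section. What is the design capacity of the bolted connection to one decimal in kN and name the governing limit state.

587.3 kN (net-section rupture governs)

Bolt shear: A_b = π(22)²/4 = 380.13 mm². φR_n = 0.75 × 469 × 380.13 × 8 × 1 = 1069.7 kN.
Bearing (12 mm plate, F_u = 450 MPa): end bolts L_c = 39 − 24/2 = 27, R_n = min(1.2×27×12×450, 2.4×22×12×450) = 174.96 kN/bolt; interior L_c = 66 − 24 = 42, R_n = 272.16 kN/bolt. φR_n = 0.75 × (2×174.96 + 6×272.16) = 1487.2 kN.
Block shear: shear path 2×[39+3×66] = 2×237 mm, A_gv = 5688, A_nv = 2×(237 − 3.5×26)×12 = 3504 mm²; tension across gage: (70 − 1×26)×12 = 528 mm². R_n = min(0.6×450×3504, 0.6×345×5688) + 1.0×450×528 = min(946.08, 1177.4) + 237.6 = 1183.7 kN. φR_n = 0.75 × 1183.7 = 887.8 kN.
Tension yield (gross): A_g = 197×12 = 2364 mm². φR_n = 0.90 × 345 × 2364 = 734.0 kN.
Tension rupture (net): A_n = (197 − 2×26)×12 = 1740 mm² (U = 1.0, A_e = A_n). φR_n = 0.75 × 450 × 1740 = 587.3 kN.
Governing: min(1069.7, 1487.2, 887.8, 734.0, 587.3) = 587.3 kN → net-section rupture.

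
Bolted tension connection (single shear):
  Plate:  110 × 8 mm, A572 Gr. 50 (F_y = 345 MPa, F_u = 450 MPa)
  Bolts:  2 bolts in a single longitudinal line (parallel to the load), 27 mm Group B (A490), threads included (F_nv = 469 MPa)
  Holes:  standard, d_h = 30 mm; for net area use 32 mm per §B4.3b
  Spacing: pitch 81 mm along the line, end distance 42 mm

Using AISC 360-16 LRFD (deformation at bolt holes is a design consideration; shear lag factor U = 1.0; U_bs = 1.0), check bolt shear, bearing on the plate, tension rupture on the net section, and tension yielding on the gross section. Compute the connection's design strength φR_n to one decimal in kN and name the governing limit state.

Bolt shear: A_b = π(27)²/4 = 572.56 mm². φR_n = 0.75 × 469 × 572.56 × 2 × 1 = 402.8 kN.
Bearing (8 mm plate, F_u = 450 MPa): end bolts L_c = 42 − 30/2 = 27, R_n = min(1.2×27×8×450, 2.4×27×8×450) = 116.64 kN/bolt; interior L_c = 81 − 30 = 51, R_n = 220.32 kN/bolt. φR_n = 0.75 × (1×116.64 + 1×220.32) = 252.7 kN.
Tension rupture (net): A_n = (110 − 1×32)×8 = 624 mm² (U = 1.0, A_e = A_n). φR_n = 0.75 × 450 × 624 = 210.6 kN.
Tension yield (gross): A_g = 110×8 = 880 mm². φR_n = 0.90 × 345 × 880 = 273.2 kN.
Governing: min(402.8, 252.7, 210.6, 273.2) = 210.6 kN → net-section rupture.

210.6 kN (net-section rupture governs)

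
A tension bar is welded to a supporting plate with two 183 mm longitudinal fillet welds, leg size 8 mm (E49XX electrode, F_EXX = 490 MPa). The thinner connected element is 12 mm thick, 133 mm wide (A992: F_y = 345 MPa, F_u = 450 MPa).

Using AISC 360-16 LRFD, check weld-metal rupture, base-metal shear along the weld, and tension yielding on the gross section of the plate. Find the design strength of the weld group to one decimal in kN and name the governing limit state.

456.5 kN (weld metal governs)

Weld metal: throat = 0.707×8 = 5.656 mm, L = 2×183 = 366 mm. φR_n = 0.75 × 0.6 × 490 × 5.656 × 366 = 456.5 kN.
Base metal shear (12 mm plate): yield φR_n = 1.0×0.6×345×12×366 = 909.1 kN; rupture φR_n = 0.75×0.6×450×12×366 = 889.4 kN; take 889.4 kN (rupture).
Tension yield (gross): A_g = 133×12 = 1596 mm². φR_n = 0.90 × 345 × 1596 = 495.6 kN.
Governing: min(456.5, 889.4, 495.6) = 456.5 kN → weld metal.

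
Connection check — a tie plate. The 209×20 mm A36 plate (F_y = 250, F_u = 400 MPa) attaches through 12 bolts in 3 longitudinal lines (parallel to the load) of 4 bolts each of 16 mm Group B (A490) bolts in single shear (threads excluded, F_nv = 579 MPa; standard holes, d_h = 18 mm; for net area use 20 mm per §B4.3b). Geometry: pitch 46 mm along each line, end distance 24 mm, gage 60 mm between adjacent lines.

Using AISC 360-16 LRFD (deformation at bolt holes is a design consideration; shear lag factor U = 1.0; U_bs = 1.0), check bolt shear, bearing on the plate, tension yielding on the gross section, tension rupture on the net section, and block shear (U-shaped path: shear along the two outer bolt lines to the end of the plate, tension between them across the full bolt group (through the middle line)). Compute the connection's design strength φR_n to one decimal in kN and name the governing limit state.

Bolt shear: A_b = π(16)²/4 = 201.06 mm². φR_n = 0.75 × 579 × 201.06 × 12 × 1 = 1047.7 kN.
Bearing (20 mm plate, F_u = 400 MPa): end bolts L_c = 24 − 18/2 = 15, R_n = min(1.2×15×20×400, 2.4×16×20×400) = 144 kN/bolt; interior L_c = 46 − 18 = 28, R_n = 268.8 kN/bolt. φR_n = 0.75 × (3×144 + 9×268.8) = 2138.4 kN.
Tension yield (gross): A_g = 209×20 = 4180 mm². φR_n = 0.90 × 250 × 4180 = 940.5 kN.
Tension rupture (net): A_n = (209 − 3×20)×20 = 2980 mm² (U = 1.0, A_e = A_n). φR_n = 0.75 × 400 × 2980 = 894.0 kN.
Block shear: shear path 2×[24+3×46] = 2×162 mm, A_gv = 6480, A_nv = 2×(162 − 3.5×20)×20 = 3680 mm²; tension across gage: (120 − 2×20)×20 = 1600 mm². R_n = min(0.6×400×3680, 0.6×250×6480) + 1.0×400×1600 = min(883.2, 972) + 640 = 1523.2 kN. φR_n = 0.75 × 1523.2 = 1142.4 kN.
Governing: min(1047.7, 2138.4, 940.5, 894.0, 1142.4) = 894.0 kN → net-section rupture.

894.0 kN (net-section rupture governs)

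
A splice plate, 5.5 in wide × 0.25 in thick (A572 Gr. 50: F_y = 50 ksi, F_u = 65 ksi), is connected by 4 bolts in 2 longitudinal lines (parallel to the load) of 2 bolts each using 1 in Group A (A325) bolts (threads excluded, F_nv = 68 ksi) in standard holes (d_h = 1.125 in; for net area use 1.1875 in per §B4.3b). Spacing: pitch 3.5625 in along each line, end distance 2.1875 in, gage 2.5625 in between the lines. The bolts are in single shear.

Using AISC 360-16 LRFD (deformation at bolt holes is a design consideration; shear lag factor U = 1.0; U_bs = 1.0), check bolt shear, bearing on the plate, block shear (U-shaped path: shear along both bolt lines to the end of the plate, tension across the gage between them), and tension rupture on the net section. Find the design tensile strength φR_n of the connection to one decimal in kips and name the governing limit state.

38.1 kips (net-section rupture governs)

Bolt shear: A_b = π(1)²/4 = 0.7854 in². φR_n = 0.75 × 68 × 0.7854 × 4 × 1 = 160.2 kips.
Bearing (0.25 in plate, F_u = 65 ksi): end bolts L_c = 2.1875 − 1.125/2 = 1.625, R_n = min(1.2×1.625×0.25×65, 2.4×1×0.25×65) = 31.688 kips/bolt; interior L_c = 3.5625 − 1.125 = 2.4375, R_n = 39 kips/bolt. φR_n = 0.75 × (2×31.688 + 2×39) = 106.0 kips.
Block shear: shear path 2×[2.1875+1×3.5625] = 2×5.75 in, A_gv = 2.875, A_nv = 2×(5.75 − 1.5×1.1875)×0.25 = 1.9844 in²; tension across gage: (2.5625 − 1×1.1875)×0.25 = 0.34375 in². R_n = min(0.6×65×1.9844, 0.6×50×2.875) + 1.0×65×0.34375 = min(77.392, 86.25) + 22.344 = 99.736 kips. φR_n = 0.75 × 99.736 = 74.8 kips.
Tension rupture (net): A_n = (5.5 − 2×1.1875)×0.25 = 0.78125 in² (U = 1.0, A_e = A_n). φR_n = 0.75 × 65 × 0.78125 = 38.1 kips.
Governing: min(160.2, 106.0, 74.8, 38.1) = 38.1 kips → net-section rupture.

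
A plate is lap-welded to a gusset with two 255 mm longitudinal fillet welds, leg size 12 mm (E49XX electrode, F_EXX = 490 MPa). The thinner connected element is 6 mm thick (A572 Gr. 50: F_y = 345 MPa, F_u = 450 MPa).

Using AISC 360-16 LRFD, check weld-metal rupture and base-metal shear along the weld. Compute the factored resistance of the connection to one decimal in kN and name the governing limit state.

Weld metal: throat = 0.707×12 = 8.484 mm, L = 2×255 = 510 mm. φR_n = 0.75 × 0.6 × 490 × 8.484 × 510 = 954.1 kN.
Base metal shear (6 mm plate): yield φR_n = 1.0×0.6×345×6×510 = 633.4 kN; rupture φR_n = 0.75×0.6×450×6×510 = 619.7 kN; take 619.7 kN (rupture).
Governing: min(954.1, 619.7) = 619.7 kN → base-metal shear.

619.7 kN (base-metal shear governs)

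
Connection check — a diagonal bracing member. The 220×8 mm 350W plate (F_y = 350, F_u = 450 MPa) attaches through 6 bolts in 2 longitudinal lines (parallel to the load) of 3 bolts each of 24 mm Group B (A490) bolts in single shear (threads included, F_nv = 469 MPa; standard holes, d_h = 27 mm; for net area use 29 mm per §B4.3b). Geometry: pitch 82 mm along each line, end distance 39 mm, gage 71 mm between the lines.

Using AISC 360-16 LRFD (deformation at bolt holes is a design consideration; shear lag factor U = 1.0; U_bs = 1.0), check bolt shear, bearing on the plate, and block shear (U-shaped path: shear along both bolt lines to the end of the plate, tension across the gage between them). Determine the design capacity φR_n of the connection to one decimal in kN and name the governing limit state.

536.2 kN (block shear governs)

Bolt shear: A_b = π(24)²/4 = 452.39 mm². φR_n = 0.75 × 469 × 452.39 × 6 × 1 = 954.8 kN.
Bearing (8 mm plate, F_u = 450 MPa): end bolts L_c = 39 − 27/2 = 25.5, R_n = min(1.2×25.5×8×450, 2.4×24×8×450) = 110.16 kN/bolt; interior L_c = 82 − 27 = 55, R_n = 207.36 kN/bolt. φR_n = 0.75 × (2×110.16 + 4×207.36) = 787.3 kN.
Block shear: shear path 2×[39+2×82] = 2×203 mm, A_gv = 3248, A_nv = 2×(203 − 2.5×29)×8 = 2088 mm²; tension across gage: (71 − 1×29)×8 = 336 mm². R_n = min(0.6×450×2088, 0.6×350×3248) + 1.0×450×336 = min(563.76, 682.08) + 151.2 = 714.96 kN. φR_n = 0.75 × 714.96 = 536.2 kN.
Governing: min(954.8, 787.3, 536.2) = 536.2 kN → block shear.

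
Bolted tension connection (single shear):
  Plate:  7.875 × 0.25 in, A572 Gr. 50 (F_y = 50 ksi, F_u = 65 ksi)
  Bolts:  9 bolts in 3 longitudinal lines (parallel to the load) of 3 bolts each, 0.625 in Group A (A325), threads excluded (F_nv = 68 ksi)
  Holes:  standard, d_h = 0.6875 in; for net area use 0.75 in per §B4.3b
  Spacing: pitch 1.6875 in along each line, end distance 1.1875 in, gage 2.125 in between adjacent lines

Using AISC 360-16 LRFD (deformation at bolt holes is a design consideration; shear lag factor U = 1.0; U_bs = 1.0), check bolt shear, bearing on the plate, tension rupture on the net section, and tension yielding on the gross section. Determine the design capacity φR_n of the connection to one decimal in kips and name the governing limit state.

Bolt shear: A_b = π(0.625)²/4 = 0.3068 in². φR_n = 0.75 × 68 × 0.3068 × 9 × 1 = 140.8 kips.
Bearing (0.25 in plate, F_u = 65 ksi): end bolts L_c = 1.1875 − 0.6875/2 = 0.84375, R_n = min(1.2×0.84375×0.25×65, 2.4×0.625×0.25×65) = 16.453 kips/bolt; interior L_c = 1.6875 − 0.6875 = 1, R_n = 19.5 kips/bolt. φR_n = 0.75 × (3×16.453 + 6×19.5) = 124.8 kips.
Tension rupture (net): A_n = (7.875 − 3×0.75)×0.25 = 1.4063 in² (U = 1.0, A_e = A_n). φR_n = 0.75 × 65 × 1.4063 = 68.6 kips.
Tension yield (gross): A_g = 7.875×0.25 = 1.9688 in². φR_n = 0.90 × 50 × 1.9688 = 88.6 kips.
Governing: min(140.8, 124.8, 68.6, 88.6) = 68.6 kips → net-section rupture.

68.6 kips (net-section rupture governs)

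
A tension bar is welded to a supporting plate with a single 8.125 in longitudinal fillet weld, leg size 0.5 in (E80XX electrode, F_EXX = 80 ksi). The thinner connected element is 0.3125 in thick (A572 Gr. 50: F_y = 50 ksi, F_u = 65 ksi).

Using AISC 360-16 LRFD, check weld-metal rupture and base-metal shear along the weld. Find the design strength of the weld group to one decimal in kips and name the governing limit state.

Weld metal: throat = 0.707×0.5 = 0.3535 in, L = 8.125 in. φR_n = 0.75 × 0.6 × 80 × 0.3535 × 8.125 = 103.4 kips.
Base metal shear (0.3125 in plate): yield φR_n = 1.0×0.6×50×0.3125×8.125 = 76.2 kips; rupture φR_n = 0.75×0.6×65×0.3125×8.125 = 74.3 kips; take 74.3 kips (rupture).
Governing: min(103.4, 74.3) = 74.3 kips → base-metal shear.

74.3 kips (base-metal shear governs)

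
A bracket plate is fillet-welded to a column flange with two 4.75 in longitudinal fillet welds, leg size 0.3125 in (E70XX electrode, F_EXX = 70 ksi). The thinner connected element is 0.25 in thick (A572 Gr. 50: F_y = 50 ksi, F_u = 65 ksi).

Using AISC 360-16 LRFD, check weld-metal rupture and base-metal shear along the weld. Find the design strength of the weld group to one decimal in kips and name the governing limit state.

Weld metal: throat = 0.707×0.3125 = 0.22094 in, L = 2×4.75 = 9.5 in. φR_n = 0.75 × 0.6 × 70 × 0.22094 × 9.5 = 66.1 kips.
Base metal shear (0.25 in plate): yield φR_n = 1.0×0.6×50×0.25×9.5 = 71.3 kips; rupture φR_n = 0.75×0.6×65×0.25×9.5 = 69.5 kips; take 69.5 kips (rupture).
Governing: min(66.1, 69.5) = 66.1 kips → weld metal.

66.1 kips (weld metal governs)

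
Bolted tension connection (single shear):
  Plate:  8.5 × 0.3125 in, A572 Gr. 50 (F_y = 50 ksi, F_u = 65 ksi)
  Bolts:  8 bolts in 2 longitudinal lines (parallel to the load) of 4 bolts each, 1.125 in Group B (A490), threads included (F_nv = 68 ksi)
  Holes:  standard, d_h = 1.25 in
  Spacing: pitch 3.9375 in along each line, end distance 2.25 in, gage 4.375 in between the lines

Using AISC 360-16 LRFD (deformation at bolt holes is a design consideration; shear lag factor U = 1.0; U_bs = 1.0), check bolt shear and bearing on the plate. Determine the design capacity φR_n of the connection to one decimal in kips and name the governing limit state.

Bolt shear: A_b = π(1.125)²/4 = 0.99402 in². φR_n = 0.75 × 68 × 0.99402 × 8 × 1 = 405.6 kips.
Bearing (0.3125 in plate, F_u = 65 ksi): end bolts L_c = 2.25 − 1.25/2 = 1.625, R_n = min(1.2×1.625×0.3125×65, 2.4×1.125×0.3125×65) = 39.609 kips/bolt; interior L_c = 3.9375 − 1.25 = 2.6875, R_n = 54.844 kips/bolt. φR_n = 0.75 × (2×39.609 + 6×54.844) = 306.2 kips.
Governing: min(405.6, 306.2) = 306.2 kips → bearing.

306.2 kips (bearing governs)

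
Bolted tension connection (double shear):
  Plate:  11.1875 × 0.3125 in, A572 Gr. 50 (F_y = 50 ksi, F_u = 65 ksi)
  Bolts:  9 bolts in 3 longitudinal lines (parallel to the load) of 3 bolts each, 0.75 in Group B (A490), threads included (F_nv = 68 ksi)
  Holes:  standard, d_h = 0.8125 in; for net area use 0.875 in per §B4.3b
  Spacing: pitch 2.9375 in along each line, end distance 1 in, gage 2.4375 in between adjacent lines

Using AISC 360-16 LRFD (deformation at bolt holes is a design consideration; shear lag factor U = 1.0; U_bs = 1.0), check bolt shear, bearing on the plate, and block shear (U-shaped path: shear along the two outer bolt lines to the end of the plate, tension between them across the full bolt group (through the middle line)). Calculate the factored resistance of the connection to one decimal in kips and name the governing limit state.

Bolt shear: A_b = π(0.75)²/4 = 0.44179 in². φR_n = 0.75 × 68 × 0.44179 × 9 × 2 = 405.6 kips.
Bearing (0.3125 in plate, F_u = 65 ksi): end bolts L_c = 1 − 0.8125/2 = 0.59375, R_n = min(1.2×0.59375×0.3125×65, 2.4×0.75×0.3125×65) = 14.473 kips/bolt; interior L_c = 2.9375 − 0.8125 = 2.125, R_n = 36.563 kips/bolt. φR_n = 0.75 × (3×14.473 + 6×36.563) = 197.1 kips.
Block shear: shear path 2×[1+2×2.9375] = 2×6.875 in, A_gv = 4.2969, A_nv = 2×(6.875 − 2.5×0.875)×0.3125 = 2.9297 in²; tension across gage: (4.875 − 2×0.875)×0.3125 = 0.97656 in². R_n = min(0.6×65×2.9297, 0.6×50×4.2969) + 1.0×65×0.97656 = min(114.26, 128.91) + 63.476 = 177.74 kips. φR_n = 0.75 × 177.74 = 133.3 kips.
Governing: min(405.6, 197.1, 133.3) = 133.3 kips → block shear.

133.3 kips (block shear governs)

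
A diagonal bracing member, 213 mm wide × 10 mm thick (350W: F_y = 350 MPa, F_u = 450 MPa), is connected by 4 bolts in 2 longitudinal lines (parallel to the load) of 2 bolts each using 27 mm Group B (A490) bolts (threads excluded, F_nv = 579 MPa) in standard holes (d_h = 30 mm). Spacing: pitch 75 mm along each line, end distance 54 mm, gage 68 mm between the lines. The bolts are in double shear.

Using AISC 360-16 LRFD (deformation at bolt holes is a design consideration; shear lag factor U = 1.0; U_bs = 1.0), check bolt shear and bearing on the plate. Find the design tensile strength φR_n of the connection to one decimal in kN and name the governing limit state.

680.4 kN (bearing governs)

Bolt shear: A_b = π(27)²/4 = 572.56 mm². φR_n = 0.75 × 579 × 572.56 × 4 × 2 = 1989.1 kN.
Bearing (10 mm plate, F_u = 450 MPa): end bolts L_c = 54 − 30/2 = 39, R_n = min(1.2×39×10×450, 2.4×27×10×450) = 210.6 kN/bolt; interior L_c = 75 − 30 = 45, R_n = 243 kN/bolt. φR_n = 0.75 × (2×210.6 + 2×243) = 680.4 kN.
Governing: min(1989.1, 680.4) = 680.4 kN → bearing.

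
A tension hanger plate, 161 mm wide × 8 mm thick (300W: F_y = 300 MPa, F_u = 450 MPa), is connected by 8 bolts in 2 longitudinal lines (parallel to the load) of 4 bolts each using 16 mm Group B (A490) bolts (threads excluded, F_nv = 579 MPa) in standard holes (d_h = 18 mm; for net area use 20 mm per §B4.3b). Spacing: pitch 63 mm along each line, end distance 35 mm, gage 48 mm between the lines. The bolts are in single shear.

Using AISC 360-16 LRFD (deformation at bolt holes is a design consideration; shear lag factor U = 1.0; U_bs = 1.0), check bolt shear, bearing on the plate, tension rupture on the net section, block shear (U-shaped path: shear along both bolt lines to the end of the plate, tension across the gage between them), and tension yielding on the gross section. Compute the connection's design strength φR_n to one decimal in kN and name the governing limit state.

326.7 kN (net-section rupture governs)

Bolt shear: A_b = π(16)²/4 = 201.06 mm². φR_n = 0.75 × 579 × 201.06 × 8 × 1 = 698.5 kN.
Bearing (8 mm plate, F_u = 450 MPa): end bolts L_c = 35 − 18/2 = 26, R_n = min(1.2×26×8×450, 2.4×16×8×450) = 112.32 kN/bolt; interior L_c = 63 − 18 = 45, R_n = 138.24 kN/bolt. φR_n = 0.75 × (2×112.32 + 6×138.24) = 790.6 kN.
Tension rupture (net): A_n = (161 − 2×20)×8 = 968 mm² (U = 1.0, A_e = A_n). φR_n = 0.75 × 450 × 968 = 326.7 kN.
Block shear: shear path 2×[35+3×63] = 2×224 mm, A_gv = 3584, A_nv = 2×(224 − 3.5×20)×8 = 2464 mm²; tension across gage: (48 − 1×20)×8 = 224 mm². R_n = min(0.6×450×2464, 0.6×300×3584) + 1.0×450×224 = min(665.28, 645.12) + 100.8 = 745.92 kN. φR_n = 0.75 × 745.92 = 559.4 kN.
Tension yield (gross): A_g = 161×8 = 1288 mm². φR_n = 0.90 × 300 × 1288 = 347.8 kN.
Governing: min(698.5, 790.6, 326.7, 559.4, 347.8) = 326.7 kN → net-section rupture.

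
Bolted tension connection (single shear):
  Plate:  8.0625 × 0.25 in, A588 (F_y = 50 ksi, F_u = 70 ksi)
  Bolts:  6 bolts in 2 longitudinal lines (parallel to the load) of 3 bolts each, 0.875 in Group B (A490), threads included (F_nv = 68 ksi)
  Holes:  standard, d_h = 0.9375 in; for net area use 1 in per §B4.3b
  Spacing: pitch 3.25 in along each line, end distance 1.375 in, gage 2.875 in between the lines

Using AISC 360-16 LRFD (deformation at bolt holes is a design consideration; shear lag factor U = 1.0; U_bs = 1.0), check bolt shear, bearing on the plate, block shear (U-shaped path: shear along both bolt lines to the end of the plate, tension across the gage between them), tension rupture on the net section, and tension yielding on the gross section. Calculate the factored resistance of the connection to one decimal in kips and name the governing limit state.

79.6 kips (net-section rupture governs)

Bolt shear: A_b = π(0.875)²/4 = 0.60132 in². φR_n = 0.75 × 68 × 0.60132 × 6 × 1 = 184.0 kips.
Bearing (0.25 in plate, F_u = 70 ksi): end bolts L_c = 1.375 − 0.9375/2 = 0.90625, R_n = min(1.2×0.90625×0.25×70, 2.4×0.875×0.25×70) = 19.031 kips/bolt; interior L_c = 3.25 − 0.9375 = 2.3125, R_n = 36.75 kips/bolt. φR_n = 0.75 × (2×19.031 + 4×36.75) = 138.8 kips.
Block shear: shear path 2×[1.375+2×3.25] = 2×7.875 in, A_gv = 3.9375, A_nv = 2×(7.875 − 2.5×1)×0.25 = 2.6875 in²; tension across gage: (2.875 − 1×1)×0.25 = 0.46875 in². R_n = min(0.6×70×2.6875, 0.6×50×3.9375) + 1.0×70×0.46875 = min(112.88, 118.13) + 32.813 = 145.69 kips. φR_n = 0.75 × 145.69 = 109.3 kips.
Tension rupture (net): A_n = (8.0625 − 2×1)×0.25 = 1.5156 in² (U = 1.0, A_e = A_n). φR_n = 0.75 × 70 × 1.5156 = 79.6 kips.
Tension yield (gross): A_g = 8.0625×0.25 = 2.0156 in². φR_n = 0.90 × 50 × 2.0156 = 90.7 kips.
Governing: min(184.0, 138.8, 109.3, 79.6, 90.7) = 79.6 kips → net-section rupture.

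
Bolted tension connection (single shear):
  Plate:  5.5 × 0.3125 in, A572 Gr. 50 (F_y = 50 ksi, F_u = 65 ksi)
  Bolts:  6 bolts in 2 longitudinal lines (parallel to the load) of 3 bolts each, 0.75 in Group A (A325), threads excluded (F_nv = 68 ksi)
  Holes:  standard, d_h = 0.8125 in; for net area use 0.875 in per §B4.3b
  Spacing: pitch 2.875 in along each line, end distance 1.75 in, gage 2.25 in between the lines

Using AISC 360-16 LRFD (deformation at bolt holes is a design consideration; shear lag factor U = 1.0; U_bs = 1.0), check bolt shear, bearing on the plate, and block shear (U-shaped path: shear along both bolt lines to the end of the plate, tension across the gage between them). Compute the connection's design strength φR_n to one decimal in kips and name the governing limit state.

118.1 kips (block shear governs)

Bolt shear: A_b = π(0.75)²/4 = 0.44179 in². φR_n = 0.75 × 68 × 0.44179 × 6 × 1 = 135.2 kips.
Bearing (0.3125 in plate, F_u = 65 ksi): end bolts L_c = 1.75 − 0.8125/2 = 1.34375, R_n = min(1.2×1.34375×0.3125×65, 2.4×0.75×0.3125×65) = 32.754 kips/bolt; interior L_c = 2.875 − 0.8125 = 2.0625, R_n = 36.563 kips/bolt. φR_n = 0.75 × (2×32.754 + 4×36.563) = 158.8 kips.
Block shear: shear path 2×[1.75+2×2.875] = 2×7.5 in, A_gv = 4.6875, A_nv = 2×(7.5 − 2.5×0.875)×0.3125 = 3.3203 in²; tension across gage: (2.25 − 1×0.875)×0.3125 = 0.42969 in². R_n = min(0.6×65×3.3203, 0.6×50×4.6875) + 1.0×65×0.42969 = min(129.49, 140.63) + 27.93 = 157.42 kips. φR_n = 0.75 × 157.42 = 118.1 kips.
Governing: min(135.2, 158.8, 118.1) = 118.1 kips → block shear.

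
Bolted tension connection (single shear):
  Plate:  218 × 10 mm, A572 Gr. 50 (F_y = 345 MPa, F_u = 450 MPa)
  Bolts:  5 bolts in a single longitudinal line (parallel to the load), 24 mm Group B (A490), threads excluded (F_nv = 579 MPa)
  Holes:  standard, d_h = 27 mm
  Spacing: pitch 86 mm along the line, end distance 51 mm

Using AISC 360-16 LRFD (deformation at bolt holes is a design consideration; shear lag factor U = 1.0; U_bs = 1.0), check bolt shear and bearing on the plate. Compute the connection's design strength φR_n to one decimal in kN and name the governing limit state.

Bolt shear: A_b = π(24)²/4 = 452.39 mm². φR_n = 0.75 × 579 × 452.39 × 5 × 1 = 982.3 kN.
Bearing (10 mm plate, F_u = 450 MPa): end bolts L_c = 51 − 27/2 = 37.5, R_n = min(1.2×37.5×10×450, 2.4×24×10×450) = 202.5 kN/bolt; interior L_c = 86 − 27 = 59, R_n = 259.2 kN/bolt. φR_n = 0.75 × (1×202.5 + 4×259.2) = 929.5 kN.
Governing: min(982.3, 929.5) = 929.5 kN → bearing.

929.5 kN (bearing governs)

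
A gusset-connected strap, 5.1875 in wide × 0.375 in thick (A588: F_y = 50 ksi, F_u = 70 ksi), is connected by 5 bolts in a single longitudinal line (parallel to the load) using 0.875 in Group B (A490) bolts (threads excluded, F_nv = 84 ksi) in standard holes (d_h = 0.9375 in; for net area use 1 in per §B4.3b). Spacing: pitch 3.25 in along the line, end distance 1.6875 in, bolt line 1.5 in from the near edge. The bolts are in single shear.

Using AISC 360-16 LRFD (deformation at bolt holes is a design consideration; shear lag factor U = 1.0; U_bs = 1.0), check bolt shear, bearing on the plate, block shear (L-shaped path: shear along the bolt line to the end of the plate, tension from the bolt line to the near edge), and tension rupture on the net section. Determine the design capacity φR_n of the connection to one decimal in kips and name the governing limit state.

Bolt shear: A_b = π(0.875)²/4 = 0.60132 in². φR_n = 0.75 × 84 × 0.60132 × 5 × 1 = 189.4 kips.
Bearing (0.375 in plate, F_u = 70 ksi): end bolts L_c = 1.6875 − 0.9375/2 = 1.21875, R_n = min(1.2×1.21875×0.375×70, 2.4×0.875×0.375×70) = 38.391 kips/bolt; interior L_c = 3.25 − 0.9375 = 2.3125, R_n = 55.125 kips/bolt. φR_n = 0.75 × (1×38.391 + 4×55.125) = 194.2 kips.
Block shear: shear path 1×[1.6875+4×3.25] = 1×14.6875 in, A_gv = 5.5078, A_nv = 1×(14.6875 − 4.5×1)×0.375 = 3.8203 in²; tension to near edge: (1.5 − 0.5×1)×0.375 = 0.375 in². R_n = min(0.6×70×3.8203, 0.6×50×5.5078) + 1.0×70×0.375 = min(160.45, 165.23) + 26.25 = 186.7 kips. φR_n = 0.75 × 186.7 = 140.0 kips.
Tension rupture (net): A_n = (5.1875 − 1×1)×0.375 = 1.5703 in² (U = 1.0, A_e = A_n). φR_n = 0.75 × 70 × 1.5703 = 82.4 kips.
Governing: min(189.4, 194.2, 140.0, 82.4) = 82.4 kips → net-section rupture.

82.4 kips (net-section rupture governs)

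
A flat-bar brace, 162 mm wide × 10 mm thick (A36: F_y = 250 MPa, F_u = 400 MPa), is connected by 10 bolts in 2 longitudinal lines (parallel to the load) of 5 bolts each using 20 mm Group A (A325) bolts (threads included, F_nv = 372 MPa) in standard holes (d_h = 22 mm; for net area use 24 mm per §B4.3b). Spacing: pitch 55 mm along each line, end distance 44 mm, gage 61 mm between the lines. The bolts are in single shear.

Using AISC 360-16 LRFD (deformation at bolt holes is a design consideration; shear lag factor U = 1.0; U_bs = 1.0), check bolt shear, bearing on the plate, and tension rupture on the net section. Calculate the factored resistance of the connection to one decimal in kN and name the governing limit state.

342.0 kN (net-section rupture governs)

Bolt shear: A_b = π(20)²/4 = 314.16 mm². φR_n = 0.75 × 372 × 314.16 × 10 × 1 = 876.5 kN.
Bearing (10 mm plate, F_u = 400 MPa): end bolts L_c = 44 − 22/2 = 33, R_n = min(1.2×33×10×400, 2.4×20×10×400) = 158.4 kN/bolt; interior L_c = 55 − 22 = 33, R_n = 158.4 kN/bolt. φR_n = 0.75 × (2×158.4 + 8×158.4) = 1188.0 kN.
Tension rupture (net): A_n = (162 − 2×24)×10 = 1140 mm² (U = 1.0, A_e = A_n). φR_n = 0.75 × 400 × 1140 = 342.0 kN.
Governing: min(876.5, 1188.0, 342.0) = 342.0 kN → net-section rupture.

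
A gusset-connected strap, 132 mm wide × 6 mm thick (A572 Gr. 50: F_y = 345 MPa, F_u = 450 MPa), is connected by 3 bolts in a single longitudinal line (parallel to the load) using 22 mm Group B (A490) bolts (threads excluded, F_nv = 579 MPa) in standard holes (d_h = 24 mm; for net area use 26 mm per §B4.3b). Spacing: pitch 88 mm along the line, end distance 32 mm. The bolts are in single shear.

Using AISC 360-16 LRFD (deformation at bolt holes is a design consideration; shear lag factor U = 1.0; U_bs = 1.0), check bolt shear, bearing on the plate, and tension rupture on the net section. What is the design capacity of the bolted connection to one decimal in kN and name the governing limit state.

Bolt shear: A_b = π(22)²/4 = 380.13 mm². φR_n = 0.75 × 579 × 380.13 × 3 × 1 = 495.2 kN.
Bearing (6 mm plate, F_u = 450 MPa): end bolts L_c = 32 − 24/2 = 20, R_n = min(1.2×20×6×450, 2.4×22×6×450) = 64.8 kN/bolt; interior L_c = 88 − 24 = 64, R_n = 142.56 kN/bolt. φR_n = 0.75 × (1×64.8 + 2×142.56) = 262.4 kN.
Tension rupture (net): A_n = (132 − 1×26)×6 = 636 mm² (U = 1.0, A_e = A_n). φR_n = 0.75 × 450 × 636 = 214.7 kN.
Governing: min(495.2, 262.4, 214.7) = 214.7 kN → net-section rupture.

214.7 kN (net-section rupture governs)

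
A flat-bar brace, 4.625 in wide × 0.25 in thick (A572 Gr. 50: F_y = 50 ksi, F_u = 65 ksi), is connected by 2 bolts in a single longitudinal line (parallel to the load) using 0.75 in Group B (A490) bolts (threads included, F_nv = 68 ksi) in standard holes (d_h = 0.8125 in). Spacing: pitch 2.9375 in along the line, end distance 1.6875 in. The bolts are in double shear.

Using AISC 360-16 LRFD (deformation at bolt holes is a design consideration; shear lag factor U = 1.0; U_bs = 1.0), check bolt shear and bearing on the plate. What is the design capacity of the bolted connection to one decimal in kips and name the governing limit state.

Bolt shear: A_b = π(0.75)²/4 = 0.44179 in². φR_n = 0.75 × 68 × 0.44179 × 2 × 2 = 90.1 kips.
Bearing (0.25 in plate, F_u = 65 ksi): end bolts L_c = 1.6875 − 0.8125/2 = 1.28125, R_n = min(1.2×1.28125×0.25×65, 2.4×0.75×0.25×65) = 24.984 kips/bolt; interior L_c = 2.9375 − 0.8125 = 2.125, R_n = 29.25 kips/bolt. φR_n = 0.75 × (1×24.984 + 1×29.25) = 40.7 kips.
Governing: min(90.1, 40.7) = 40.7 kips → bearing.

40.7 kips (bearing governs)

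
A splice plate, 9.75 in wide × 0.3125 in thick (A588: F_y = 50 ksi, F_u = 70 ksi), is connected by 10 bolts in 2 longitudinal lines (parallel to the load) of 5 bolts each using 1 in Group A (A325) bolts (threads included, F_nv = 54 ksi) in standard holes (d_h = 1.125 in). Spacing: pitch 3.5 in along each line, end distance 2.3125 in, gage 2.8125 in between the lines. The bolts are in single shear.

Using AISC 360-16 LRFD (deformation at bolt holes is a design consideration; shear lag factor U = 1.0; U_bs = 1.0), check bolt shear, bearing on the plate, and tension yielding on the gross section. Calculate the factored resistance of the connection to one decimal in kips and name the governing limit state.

137.1 kips (gross-section yield governs)

Bolt shear: A_b = π(1)²/4 = 0.7854 in². φR_n = 0.75 × 54 × 0.7854 × 10 × 1 = 318.1 kips.
Bearing (0.3125 in plate, F_u = 70 ksi): end bolts L_c = 2.3125 − 1.125/2 = 1.75, R_n = min(1.2×1.75×0.3125×70, 2.4×1×0.3125×70) = 45.938 kips/bolt; interior L_c = 3.5 − 1.125 = 2.375, R_n = 52.5 kips/bolt. φR_n = 0.75 × (2×45.938 + 8×52.5) = 383.9 kips.
Tension yield (gross): A_g = 9.75×0.3125 = 3.0469 in². φR_n = 0.90 × 50 × 3.0469 = 137.1 kips.
Governing: min(318.1, 383.9, 137.1) = 137.1 kips → gross-section yield.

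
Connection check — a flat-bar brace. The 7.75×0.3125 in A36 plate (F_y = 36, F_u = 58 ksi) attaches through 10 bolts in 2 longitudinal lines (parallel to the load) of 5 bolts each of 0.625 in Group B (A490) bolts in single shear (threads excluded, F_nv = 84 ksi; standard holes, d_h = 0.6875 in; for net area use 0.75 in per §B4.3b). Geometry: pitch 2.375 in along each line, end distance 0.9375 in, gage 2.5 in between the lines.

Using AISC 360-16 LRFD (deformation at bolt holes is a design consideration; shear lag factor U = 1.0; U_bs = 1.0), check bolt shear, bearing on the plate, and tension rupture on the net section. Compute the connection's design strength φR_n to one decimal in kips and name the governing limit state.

85.0 kips (net-section rupture governs)

Bolt shear: A_b = π(0.625)²/4 = 0.3068 in². φR_n = 0.75 × 84 × 0.3068 × 10 × 1 = 193.3 kips.
Bearing (0.3125 in plate, F_u = 58 ksi): end bolts L_c = 0.9375 − 0.6875/2 = 0.59375, R_n = min(1.2×0.59375×0.3125×58, 2.4×0.625×0.3125×58) = 12.914 kips/bolt; interior L_c = 2.375 − 0.6875 = 1.6875, R_n = 27.188 kips/bolt. φR_n = 0.75 × (2×12.914 + 8×27.188) = 182.5 kips.
Tension rupture (net): A_n = (7.75 − 2×0.75)×0.3125 = 1.9531 in² (U = 1.0, A_e = A_n). φR_n = 0.75 × 58 × 1.9531 = 85.0 kips.
Governing: min(193.3, 182.5, 85.0) = 85.0 kips → net-section rupture.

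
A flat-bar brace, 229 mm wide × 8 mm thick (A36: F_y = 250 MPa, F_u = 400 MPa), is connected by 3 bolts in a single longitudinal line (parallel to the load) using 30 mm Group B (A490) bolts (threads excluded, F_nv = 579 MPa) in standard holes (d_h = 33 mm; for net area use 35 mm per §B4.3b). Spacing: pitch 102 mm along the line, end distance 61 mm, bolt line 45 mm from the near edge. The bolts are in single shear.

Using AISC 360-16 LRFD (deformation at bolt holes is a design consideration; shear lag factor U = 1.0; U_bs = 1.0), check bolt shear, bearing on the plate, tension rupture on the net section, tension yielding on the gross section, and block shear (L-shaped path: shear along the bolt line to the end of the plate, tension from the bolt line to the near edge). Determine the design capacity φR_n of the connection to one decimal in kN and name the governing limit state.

Bolt shear: A_b = π(30)²/4 = 706.86 mm². φR_n = 0.75 × 579 × 706.86 × 3 × 1 = 920.9 kN.
Bearing (8 mm plate, F_u = 400 MPa): end bolts L_c = 61 − 33/2 = 44.5, R_n = min(1.2×44.5×8×400, 2.4×30×8×400) = 170.88 kN/bolt; interior L_c = 102 − 33 = 69, R_n = 230.4 kN/bolt. φR_n = 0.75 × (1×170.88 + 2×230.4) = 473.8 kN.
Tension rupture (net): A_n = (229 − 1×35)×8 = 1552 mm² (U = 1.0, A_e = A_n). φR_n = 0.75 × 400 × 1552 = 465.6 kN.
Tension yield (gross): A_g = 229×8 = 1832 mm². φR_n = 0.90 × 250 × 1832 = 412.2 kN.
Block shear: shear path 1×[61+2×102] = 1×265 mm, A_gv = 2120, A_nv = 1×(265 − 2.5×35)×8 = 1420 mm²; tension to near edge: (45 − 0.5×35)×8 = 220 mm². R_n = min(0.6×400×1420, 0.6×250×2120) + 1.0×400×220 = min(340.8, 318) + 88 = 406 kN. φR_n = 0.75 × 406 = 304.5 kN.
Governing: min(920.9, 473.8, 465.6, 412.2, 304.5) = 304.5 kN → block shear.

304.5 kN (block shear governs)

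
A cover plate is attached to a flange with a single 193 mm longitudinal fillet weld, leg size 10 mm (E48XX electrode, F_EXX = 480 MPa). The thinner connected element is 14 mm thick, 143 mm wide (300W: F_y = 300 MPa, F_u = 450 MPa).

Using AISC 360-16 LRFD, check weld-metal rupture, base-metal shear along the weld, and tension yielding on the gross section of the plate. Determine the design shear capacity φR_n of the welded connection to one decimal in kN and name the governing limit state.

294.7 kN (weld metal governs)

Weld metal: throat = 0.707×10 = 7.07 mm, L = 193 mm. φR_n = 0.75 × 0.6 × 480 × 7.07 × 193 = 294.7 kN.
Base metal shear (14 mm plate): yield φR_n = 1.0×0.6×300×14×193 = 486.4 kN; rupture φR_n = 0.75×0.6×450×14×193 = 547.2 kN; take 486.4 kN (yield).
Tension yield (gross): A_g = 143×14 = 2002 mm². φR_n = 0.90 × 300 × 2002 = 540.5 kN.
Governing: min(294.7, 486.4, 540.5) = 294.7 kN → weld metal.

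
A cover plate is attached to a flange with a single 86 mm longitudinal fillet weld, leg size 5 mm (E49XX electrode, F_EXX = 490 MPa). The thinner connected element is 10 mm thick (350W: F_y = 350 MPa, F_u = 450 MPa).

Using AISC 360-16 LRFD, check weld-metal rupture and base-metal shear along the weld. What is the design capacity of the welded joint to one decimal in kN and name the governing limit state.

67.0 kN (weld metal governs)

Weld metal: throat = 0.707×5 = 3.535 mm, L = 86 mm. φR_n = 0.75 × 0.6 × 490 × 3.535 × 86 = 67.0 kN.
Base metal shear (10 mm plate): yield φR_n = 1.0×0.6×350×10×86 = 180.6 kN; rupture φR_n = 0.75×0.6×450×10×86 = 174.2 kN; take 174.2 kN (rupture).
Governing: min(67.0, 174.2) = 67.0 kN → weld metal.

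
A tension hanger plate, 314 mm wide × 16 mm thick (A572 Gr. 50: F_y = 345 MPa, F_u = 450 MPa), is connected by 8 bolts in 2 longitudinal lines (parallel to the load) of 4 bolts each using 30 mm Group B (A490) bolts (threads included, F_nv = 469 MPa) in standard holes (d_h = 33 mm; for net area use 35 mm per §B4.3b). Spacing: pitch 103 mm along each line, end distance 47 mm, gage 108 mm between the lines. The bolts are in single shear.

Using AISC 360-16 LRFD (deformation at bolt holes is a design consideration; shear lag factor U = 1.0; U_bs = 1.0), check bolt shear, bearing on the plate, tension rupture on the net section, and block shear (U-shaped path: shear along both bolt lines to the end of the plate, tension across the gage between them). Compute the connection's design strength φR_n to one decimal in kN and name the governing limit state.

Bolt shear: A_b = π(30)²/4 = 706.86 mm². φR_n = 0.75 × 469 × 706.86 × 8 × 1 = 1989.1 kN.
Bearing (16 mm plate, F_u = 450 MPa): end bolts L_c = 47 − 33/2 = 30.5, R_n = min(1.2×30.5×16×450, 2.4×30×16×450) = 263.52 kN/bolt; interior L_c = 103 − 33 = 70, R_n = 518.4 kN/bolt. φR_n = 0.75 × (2×263.52 + 6×518.4) = 2728.1 kN.
Tension rupture (net): A_n = (314 − 2×35)×16 = 3904 mm² (U = 1.0, A_e = A_n). φR_n = 0.75 × 450 × 3904 = 1317.6 kN.
Block shear: shear path 2×[47+3×103] = 2×356 mm, A_gv = 11392, A_nv = 2×(356 − 3.5×35)×16 = 7472 mm²; tension across gage: (108 − 1×35)×16 = 1168 mm². R_n = min(0.6×450×7472, 0.6×345×11392) + 1.0×450×1168 = min(2017.4, 2358.1) + 525.6 = 2543 kN. φR_n = 0.75 × 2543 = 1907.3 kN.
Governing: min(1989.1, 2728.1, 1317.6, 1907.3) = 1317.6 kN → net-section rupture.

1317.6 kN (net-section rupture governs)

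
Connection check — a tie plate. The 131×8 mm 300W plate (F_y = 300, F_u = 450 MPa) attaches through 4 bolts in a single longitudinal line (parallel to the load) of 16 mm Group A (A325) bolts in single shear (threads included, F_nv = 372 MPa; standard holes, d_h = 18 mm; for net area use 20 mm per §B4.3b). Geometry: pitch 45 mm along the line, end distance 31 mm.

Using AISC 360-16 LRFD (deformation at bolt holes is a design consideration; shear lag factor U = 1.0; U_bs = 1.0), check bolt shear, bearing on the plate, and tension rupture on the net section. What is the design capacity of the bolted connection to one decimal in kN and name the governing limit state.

224.4 kN (bolt shear governs)

Bolt shear: A_b = π(16)²/4 = 201.06 mm². φR_n = 0.75 × 372 × 201.06 × 4 × 1 = 224.4 kN.
Bearing (8 mm plate, F_u = 450 MPa): end bolts L_c = 31 − 18/2 = 22, R_n = min(1.2×22×8×450, 2.4×16×8×450) = 95.04 kN/bolt; interior L_c = 45 − 18 = 27, R_n = 116.64 kN/bolt. φR_n = 0.75 × (1×95.04 + 3×116.64) = 333.7 kN.
Tension rupture (net): A_n = (131 − 1×20)×8 = 888 mm² (U = 1.0, A_e = A_n). φR_n = 0.75 × 450 × 888 = 299.7 kN.
Governing: min(224.4, 333.7, 299.7) = 224.4 kN → bolt shear.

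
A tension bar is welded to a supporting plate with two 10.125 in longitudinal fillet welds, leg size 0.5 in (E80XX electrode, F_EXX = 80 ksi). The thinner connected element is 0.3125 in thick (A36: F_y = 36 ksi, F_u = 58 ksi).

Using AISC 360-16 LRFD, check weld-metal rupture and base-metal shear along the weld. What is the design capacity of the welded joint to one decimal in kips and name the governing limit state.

Weld metal: throat = 0.707×0.5 = 0.3535 in, L = 2×10.125 = 20.25 in. φR_n = 0.75 × 0.6 × 80 × 0.3535 × 20.25 = 257.7 kips.
Base metal shear (0.3125 in plate): yield φR_n = 1.0×0.6×36×0.3125×20.25 = 136.7 kips; rupture φR_n = 0.75×0.6×58×0.3125×20.25 = 165.2 kips; take 136.7 kips (yield).
Governing: min(257.7, 136.7) = 136.7 kips → base-metal shear.

136.7 kips (base-metal shear governs)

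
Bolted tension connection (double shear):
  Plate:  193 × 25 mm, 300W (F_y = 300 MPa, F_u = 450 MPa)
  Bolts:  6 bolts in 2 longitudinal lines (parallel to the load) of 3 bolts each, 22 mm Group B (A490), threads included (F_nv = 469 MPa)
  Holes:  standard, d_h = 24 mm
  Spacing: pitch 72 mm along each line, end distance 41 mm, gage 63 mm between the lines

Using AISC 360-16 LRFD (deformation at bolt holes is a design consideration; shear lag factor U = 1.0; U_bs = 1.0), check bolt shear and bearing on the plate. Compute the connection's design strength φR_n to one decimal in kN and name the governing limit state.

1604.5 kN (bolt shear governs)

Bolt shear: A_b = π(22)²/4 = 380.13 mm². φR_n = 0.75 × 469 × 380.13 × 6 × 2 = 1604.5 kN.
Bearing (25 mm plate, F_u = 450 MPa): end bolts L_c = 41 − 24/2 = 29, R_n = min(1.2×29×25×450, 2.4×22×25×450) = 391.5 kN/bolt; interior L_c = 72 − 24 = 48, R_n = 594 kN/bolt. φR_n = 0.75 × (2×391.5 + 4×594) = 2369.3 kN.
Governing: min(1604.5, 2369.3) = 1604.5 kN → bolt shear.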